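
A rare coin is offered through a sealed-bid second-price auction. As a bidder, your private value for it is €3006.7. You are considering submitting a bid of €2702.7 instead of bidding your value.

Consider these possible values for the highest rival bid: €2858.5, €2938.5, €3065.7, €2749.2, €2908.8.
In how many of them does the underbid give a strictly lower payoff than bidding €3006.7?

4

The deviation hurts exactly when the highest competing bid lies strictly between €2702.7 and €3006.7 — underbidding then forfeits a profitable win.
€2858.5: inside the interval → strictly worse (loss €148.2).
€2938.5: inside the interval → strictly worse (loss €68.2).
€3065.7: above both → same outcome either way.
€2749.2: inside the interval → strictly worse (loss €257.5).
€2908.8: inside the interval → strictly worse (loss €97.9).
Count: 4.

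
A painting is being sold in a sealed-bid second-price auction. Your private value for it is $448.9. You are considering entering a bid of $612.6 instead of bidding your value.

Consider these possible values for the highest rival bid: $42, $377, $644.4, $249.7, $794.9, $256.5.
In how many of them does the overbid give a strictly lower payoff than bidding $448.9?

0

The deviation hurts exactly when the highest competing bid lies strictly between $448.9 and $612.6 — overbidding then wins at a price above your value.
$42: below both → same outcome either way.
$377: below both → same outcome either way.
$644.4: above both → same outcome either way.
$249.7: below both → same outcome either way.
$794.9: above both → same outcome either way.
$256.5: below both → same outcome either way.
Count: 0.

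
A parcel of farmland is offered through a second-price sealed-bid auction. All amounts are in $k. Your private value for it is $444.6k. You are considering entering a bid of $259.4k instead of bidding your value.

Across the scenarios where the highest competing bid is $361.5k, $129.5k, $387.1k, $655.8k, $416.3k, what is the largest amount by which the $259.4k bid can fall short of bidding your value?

$83.1k

$361.5k: truthful gives $83.1k, deviation gives $0k → loss $83.1k.
$129.5k: same outcome either way → loss $0k.
$387.1k: truthful gives $57.5k, deviation gives $0k → loss $57.5k.
$655.8k: same outcome either way → loss $0k.
$416.3k: truthful gives $28.3k, deviation gives $0k → loss $28.3k.
Maximum loss: $83.1k.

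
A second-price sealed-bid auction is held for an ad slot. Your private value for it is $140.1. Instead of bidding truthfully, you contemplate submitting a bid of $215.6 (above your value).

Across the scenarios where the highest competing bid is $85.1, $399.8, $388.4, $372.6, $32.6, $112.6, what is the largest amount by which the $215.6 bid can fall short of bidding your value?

$85.1: same outcome either way → loss $0.
$399.8: same outcome either way → loss $0.
$388.4: same outcome either way → loss $0.
$372.6: same outcome either way → loss $0.
$32.6: same outcome either way → loss $0.
$112.6: same outcome either way → loss $0.
Maximum loss: $0.

$0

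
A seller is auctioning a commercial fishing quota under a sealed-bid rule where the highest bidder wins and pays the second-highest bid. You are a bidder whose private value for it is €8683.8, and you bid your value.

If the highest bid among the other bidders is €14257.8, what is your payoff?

€0

Your bid €8683.8 is below the highest competing bid €14257.8, so you lose.
A losing bidder pays nothing and receives nothing: payoff = €0.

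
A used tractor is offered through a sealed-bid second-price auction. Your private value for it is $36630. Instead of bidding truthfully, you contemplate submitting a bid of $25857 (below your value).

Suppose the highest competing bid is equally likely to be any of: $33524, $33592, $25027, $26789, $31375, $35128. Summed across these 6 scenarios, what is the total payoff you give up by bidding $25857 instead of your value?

$22742

The deviation costs you only when the competing bid falls strictly between $25857 and $36630; elsewhere both bids give the same outcome.
$33524: truthful payoff $3106, deviation payoff $0 → loss $3106.
$33592: truthful payoff $3038, deviation payoff $0 → loss $3038.
$25027: outcomes coincide → loss $0.
$26789: truthful payoff $9841, deviation payoff $0 → loss $9841.
$31375: truthful payoff $5255, deviation payoff $0 → loss $5255.
$35128: truthful payoff $1502, deviation payoff $0 → loss $1502.
Total loss = $3106 + $3038 + $9841 + $5255 + $1502 = $22742.
Truthful bidding weakly dominates here: raising your bid can only win items priced above your value, and lowering it can only forfeit items priced below.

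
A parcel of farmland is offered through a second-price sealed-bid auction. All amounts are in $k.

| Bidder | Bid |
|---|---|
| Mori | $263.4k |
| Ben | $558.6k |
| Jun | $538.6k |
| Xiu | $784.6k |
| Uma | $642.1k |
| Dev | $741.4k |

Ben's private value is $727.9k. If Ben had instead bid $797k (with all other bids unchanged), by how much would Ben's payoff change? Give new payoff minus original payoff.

The highest bid among the other bidders is $784.6k; Ben's bid doesn't change that.
Original bid $558.6k: Ben is not highest (top rival bid is $784.6k); payoff $0k.
Alternative bid $797k: Ben is highest, pays the top rival bid $784.6k; payoff $727.9k − $784.6k = −$56.7k.
Change in payoff = −$56.7k − ($0k) = −$56.7k.

−$56.7k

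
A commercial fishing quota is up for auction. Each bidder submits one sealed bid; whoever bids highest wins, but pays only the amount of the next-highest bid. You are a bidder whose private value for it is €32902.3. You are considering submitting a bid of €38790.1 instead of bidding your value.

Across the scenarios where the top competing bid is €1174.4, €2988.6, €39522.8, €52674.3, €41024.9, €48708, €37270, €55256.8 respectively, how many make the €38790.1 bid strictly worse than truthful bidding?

The deviation hurts exactly when the highest competing bid lies strictly between €32902.3 and €38790.1 — overbidding then wins at a price above your value.
€1174.4: below both → same outcome either way.
€2988.6: below both → same outcome either way.
€39522.8: above both → same outcome either way.
€52674.3: above both → same outcome either way.
€41024.9: above both → same outcome either way.
€48708: above both → same outcome either way.
€37270: inside the interval → strictly worse (loss €4367.7).
€55256.8: above both → same outcome either way.
Count: 1.

1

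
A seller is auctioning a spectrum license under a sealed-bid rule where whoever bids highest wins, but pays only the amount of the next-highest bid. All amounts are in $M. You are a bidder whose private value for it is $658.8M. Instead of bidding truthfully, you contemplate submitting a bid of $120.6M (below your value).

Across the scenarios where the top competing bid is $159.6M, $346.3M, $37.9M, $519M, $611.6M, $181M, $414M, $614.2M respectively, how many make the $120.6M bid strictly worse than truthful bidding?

The deviation hurts exactly when the highest competing bid lies strictly between $120.6M and $658.8M — underbidding then forfeits a profitable win.
$159.6M: inside the interval → strictly worse (loss $499.2M).
$346.3M: inside the interval → strictly worse (loss $312.5M).
$37.9M: below both → same outcome either way.
$519M: inside the interval → strictly worse (loss $139.8M).
$611.6M: inside the interval → strictly worse (loss $47.2M).
$181M: inside the interval → strictly worse (loss $477.8M).
$414M: inside the interval → strictly worse (loss $244.8M).
$614.2M: inside the interval → strictly worse (loss $44.6M).
Count: 7.

7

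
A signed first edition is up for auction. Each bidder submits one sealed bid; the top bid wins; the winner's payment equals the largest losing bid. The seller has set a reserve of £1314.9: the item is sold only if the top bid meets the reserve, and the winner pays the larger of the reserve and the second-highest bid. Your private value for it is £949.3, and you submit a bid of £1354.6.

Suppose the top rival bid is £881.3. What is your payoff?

−£365.6

Your bid £1354.6 is the highest and exceeds the reserve.
Price = max(second-highest bid, reserve) = max(£881.3, £1314.9) = £1314.9.
Payoff = £949.3 − £1314.9 = −£365.6.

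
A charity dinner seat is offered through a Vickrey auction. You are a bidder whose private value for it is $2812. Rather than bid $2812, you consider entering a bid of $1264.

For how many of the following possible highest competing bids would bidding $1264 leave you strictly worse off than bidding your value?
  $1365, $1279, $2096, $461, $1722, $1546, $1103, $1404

6

The deviation hurts exactly when the highest competing bid lies strictly between $1264 and $2812 — underbidding then forfeits a profitable win.
$1365: inside the interval → strictly worse (loss $1447).
$1279: inside the interval → strictly worse (loss $1533).
$2096: inside the interval → strictly worse (loss $716).
$461: below both → same outcome either way.
$1722: inside the interval → strictly worse (loss $1090).
$1546: inside the interval → strictly worse (loss $1266).
$1103: below both → same outcome either way.
$1404: inside the interval → strictly worse (loss $1408).
Count: 6.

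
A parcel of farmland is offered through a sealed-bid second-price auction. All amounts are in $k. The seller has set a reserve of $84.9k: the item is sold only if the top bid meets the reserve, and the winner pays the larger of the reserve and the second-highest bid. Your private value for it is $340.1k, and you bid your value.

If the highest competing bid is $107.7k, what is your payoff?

Your bid $340.1k is the highest and exceeds the reserve.
Price = max(second-highest bid, reserve) = max($107.7k, $84.9k) = $107.7k.
Payoff = $340.1k − $107.7k = $232.4k.

$232.4k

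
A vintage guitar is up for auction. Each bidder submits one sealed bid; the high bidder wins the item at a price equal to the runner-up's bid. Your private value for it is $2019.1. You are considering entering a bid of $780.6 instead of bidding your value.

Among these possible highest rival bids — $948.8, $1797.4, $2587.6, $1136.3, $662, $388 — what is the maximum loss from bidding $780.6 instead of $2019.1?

$948.8: truthful gives $1070.3, deviation gives $0 → loss $1070.3.
$1797.4: truthful gives $221.7, deviation gives $0 → loss $221.7.
$2587.6: same outcome either way → loss $0.
$1136.3: truthful gives $882.8, deviation gives $0 → loss $882.8.
$662: same outcome either way → loss $0.
$388: same outcome either way → loss $0.
Maximum loss: $1070.3.

$1070.3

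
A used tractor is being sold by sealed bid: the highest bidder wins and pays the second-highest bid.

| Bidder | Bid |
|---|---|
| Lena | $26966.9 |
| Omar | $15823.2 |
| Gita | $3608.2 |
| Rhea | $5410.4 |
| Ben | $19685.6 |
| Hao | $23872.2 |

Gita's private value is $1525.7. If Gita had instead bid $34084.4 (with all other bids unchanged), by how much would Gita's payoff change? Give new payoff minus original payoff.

The highest bid among the other bidders is $26966.9; Gita's bid doesn't change that.
Original bid $3608.2: Gita is not highest (top rival bid is $26966.9); payoff $0.
Alternative bid $34084.4: Gita is highest, pays the top rival bid $26966.9; payoff $1525.7 − $26966.9 = −$25441.2.
Change in payoff = −$25441.2 − ($0) = −$25441.2.

−$25441.2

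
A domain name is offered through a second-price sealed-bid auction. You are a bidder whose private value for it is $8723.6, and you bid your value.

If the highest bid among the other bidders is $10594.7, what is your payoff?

$0

Your bid $8723.6 is below the highest competing bid $10594.7, so you lose.
A losing bidder pays nothing and receives nothing: payoff = $0.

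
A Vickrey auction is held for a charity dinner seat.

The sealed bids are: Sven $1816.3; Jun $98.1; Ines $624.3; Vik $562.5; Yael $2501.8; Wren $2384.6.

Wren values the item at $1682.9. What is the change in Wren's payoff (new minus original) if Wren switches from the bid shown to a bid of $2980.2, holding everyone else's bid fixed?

The highest bid among the other bidders is $2501.8; Wren's bid doesn't change that.
Original bid $2384.6: Wren is not highest (top rival bid is $2501.8); payoff $0.
Alternative bid $2980.2: Wren is highest, pays the top rival bid $2501.8; payoff $1682.9 − $2501.8 = −$818.9.
Change in payoff = −$818.9 − ($0) = −$818.9.

−$818.9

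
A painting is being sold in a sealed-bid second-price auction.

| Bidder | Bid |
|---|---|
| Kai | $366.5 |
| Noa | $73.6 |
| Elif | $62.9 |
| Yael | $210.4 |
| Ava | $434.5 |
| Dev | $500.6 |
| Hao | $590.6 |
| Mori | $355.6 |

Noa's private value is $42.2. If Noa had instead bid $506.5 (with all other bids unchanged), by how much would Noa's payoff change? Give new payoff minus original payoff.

The highest bid among the other bidders is $590.6; Noa's bid doesn't change that.
Original bid $73.6: Noa is not highest (top rival bid is $590.6); payoff $0.
Alternative bid $506.5: Noa is not highest (top rival bid is $590.6); payoff $0.
Change in payoff = $0 − ($0) = $0.

$0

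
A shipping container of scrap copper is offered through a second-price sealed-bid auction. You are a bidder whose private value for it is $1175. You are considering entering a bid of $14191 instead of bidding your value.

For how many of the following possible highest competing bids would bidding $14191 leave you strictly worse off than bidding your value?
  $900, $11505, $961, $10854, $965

The deviation hurts exactly when the highest competing bid lies strictly between $1175 and $14191 — overbidding then wins at a price above your value.
$900: below both → same outcome either way.
$11505: inside the interval → strictly worse (loss $10330).
$961: below both → same outcome either way.
$10854: inside the interval → strictly worse (loss $9679).
$965: below both → same outcome either way.
Count: 2.

2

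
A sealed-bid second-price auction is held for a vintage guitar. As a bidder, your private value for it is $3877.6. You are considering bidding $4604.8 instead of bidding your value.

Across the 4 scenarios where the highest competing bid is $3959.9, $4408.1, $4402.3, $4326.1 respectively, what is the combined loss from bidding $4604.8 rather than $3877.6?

$1586

The deviation costs you only when the competing bid falls strictly between $3877.6 and $4604.8; elsewhere both bids give the same outcome.
$3959.9: truthful payoff $0, deviation payoff −$82.3 → loss $82.3.
$4408.1: truthful payoff $0, deviation payoff −$530.5 → loss $530.5.
$4402.3: truthful payoff $0, deviation payoff −$524.7 → loss $524.7.
$4326.1: truthful payoff $0, deviation payoff −$448.5 → loss $448.5.
Total loss = $82.3 + $530.5 + $524.7 + $448.5 = $1586.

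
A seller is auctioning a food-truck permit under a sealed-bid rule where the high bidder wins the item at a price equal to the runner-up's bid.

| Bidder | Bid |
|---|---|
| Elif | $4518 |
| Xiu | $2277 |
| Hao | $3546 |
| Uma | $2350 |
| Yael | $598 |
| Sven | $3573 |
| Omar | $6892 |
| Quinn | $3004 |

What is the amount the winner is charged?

$4518

Highest bid: Omar at $6892, so Omar wins.
Second-highest bid: Elif at $4518 — that is the price the winner pays.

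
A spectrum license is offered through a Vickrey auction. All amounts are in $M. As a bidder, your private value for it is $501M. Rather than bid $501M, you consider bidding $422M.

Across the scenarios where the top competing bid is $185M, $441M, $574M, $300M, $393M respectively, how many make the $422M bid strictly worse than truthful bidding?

The deviation hurts exactly when the highest competing bid lies strictly between $422M and $501M — underbidding then forfeits a profitable win.
$185M: below both → same outcome either way.
$441M: inside the interval → strictly worse (loss $60M).
$574M: above both → same outcome either way.
$300M: below both → same outcome either way.
$393M: below both → same outcome either way.
Count: 1.

1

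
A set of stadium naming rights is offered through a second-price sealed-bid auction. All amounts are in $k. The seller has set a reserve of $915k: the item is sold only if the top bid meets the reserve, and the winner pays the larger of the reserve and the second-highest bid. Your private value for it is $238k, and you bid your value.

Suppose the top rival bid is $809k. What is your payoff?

$0k

Your bid $238k is below the highest competing bid $809k, so you lose. Payoff $0k.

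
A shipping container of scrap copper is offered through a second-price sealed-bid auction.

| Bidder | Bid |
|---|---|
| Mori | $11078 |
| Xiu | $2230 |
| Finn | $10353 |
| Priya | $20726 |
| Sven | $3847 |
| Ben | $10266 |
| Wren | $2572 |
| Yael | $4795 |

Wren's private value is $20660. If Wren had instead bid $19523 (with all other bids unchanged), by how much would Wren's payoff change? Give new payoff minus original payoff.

$0

The highest bid among the other bidders is $20726; Wren's bid doesn't change that.
Original bid $2572: Wren is not highest (top rival bid is $20726); payoff $0.
Alternative bid $19523: Wren is not highest (top rival bid is $20726); payoff $0.
Change in payoff = $0 − ($0) = $0.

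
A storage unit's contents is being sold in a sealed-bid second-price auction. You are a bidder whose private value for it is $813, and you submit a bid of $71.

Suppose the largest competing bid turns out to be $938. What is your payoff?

Your bid $71 is below the highest competing bid $938, so you lose.
A losing bidder pays nothing and receives nothing: payoff = $0.

$0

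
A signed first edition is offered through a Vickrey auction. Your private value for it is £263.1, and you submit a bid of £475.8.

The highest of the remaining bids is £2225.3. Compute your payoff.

Your bid £475.8 is below the highest competing bid £2225.3, so you lose.
A losing bidder pays nothing and receives nothing: payoff = £0.

£0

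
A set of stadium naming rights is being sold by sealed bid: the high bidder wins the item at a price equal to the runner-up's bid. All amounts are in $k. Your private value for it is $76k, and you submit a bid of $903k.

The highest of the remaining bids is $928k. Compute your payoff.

Your bid $903k is below the highest competing bid $928k, so you lose.
A losing bidder pays nothing and receives nothing: payoff = $0k.

$0k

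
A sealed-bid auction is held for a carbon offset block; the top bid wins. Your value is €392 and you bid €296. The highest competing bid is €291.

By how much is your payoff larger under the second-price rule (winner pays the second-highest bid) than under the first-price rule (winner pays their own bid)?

€5

You have the highest bid, so you win under either rule.
Second-price: pay €291 → payoff €101.
First-price: pay your own bid €296 → payoff €96.
Difference = €101 − (€96) = €5.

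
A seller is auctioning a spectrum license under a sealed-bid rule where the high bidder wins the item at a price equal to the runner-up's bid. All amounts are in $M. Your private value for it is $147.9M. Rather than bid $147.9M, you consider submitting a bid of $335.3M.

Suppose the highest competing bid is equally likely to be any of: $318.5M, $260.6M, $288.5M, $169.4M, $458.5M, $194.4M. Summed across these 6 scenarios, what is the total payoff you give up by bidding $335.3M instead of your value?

$491.9M

The deviation costs you only when the competing bid falls strictly between $147.9M and $335.3M; elsewhere both bids give the same outcome.
$318.5M: truthful payoff $0M, deviation payoff −$170.6M → loss $170.6M.
$260.6M: truthful payoff $0M, deviation payoff −$112.7M → loss $112.7M.
$288.5M: truthful payoff $0M, deviation payoff −$140.6M → loss $140.6M.
$169.4M: truthful payoff $0M, deviation payoff −$21.5M → loss $21.5M.
$458.5M: outcomes coincide → loss $0M.
$194.4M: truthful payoff $0M, deviation payoff −$46.5M → loss $46.5M.
Total loss = $170.6M + $112.7M + $140.6M + $21.5M + $46.5M = $491.9M.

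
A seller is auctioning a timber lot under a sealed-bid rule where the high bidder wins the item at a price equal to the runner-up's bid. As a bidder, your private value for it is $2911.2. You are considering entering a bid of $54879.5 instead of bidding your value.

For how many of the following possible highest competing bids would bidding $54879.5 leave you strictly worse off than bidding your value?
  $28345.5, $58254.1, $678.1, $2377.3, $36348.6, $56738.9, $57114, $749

The deviation hurts exactly when the highest competing bid lies strictly between $2911.2 and $54879.5 — overbidding then wins at a price above your value.
$28345.5: inside the interval → strictly worse (loss $25434.3).
$58254.1: above both → same outcome either way.
$678.1: below both → same outcome either way.
$2377.3: below both → same outcome either way.
$36348.6: inside the interval → strictly worse (loss $33437.4).
$56738.9: above both → same outcome either way.
$57114: above both → same outcome either way.
$749: below both → same outcome either way.
Count: 2.

2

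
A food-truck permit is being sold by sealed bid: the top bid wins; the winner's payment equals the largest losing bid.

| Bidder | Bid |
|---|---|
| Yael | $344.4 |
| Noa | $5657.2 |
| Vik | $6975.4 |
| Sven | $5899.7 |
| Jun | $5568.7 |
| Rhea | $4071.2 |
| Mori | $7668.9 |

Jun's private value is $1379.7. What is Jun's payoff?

Highest bid: Mori at $7668.9, so Mori wins.
Second-highest bid: Vik at $6975.4 — that is the price the winner pays.
Jun did not win, so Jun pays nothing and receives nothing: payoff $0.

$0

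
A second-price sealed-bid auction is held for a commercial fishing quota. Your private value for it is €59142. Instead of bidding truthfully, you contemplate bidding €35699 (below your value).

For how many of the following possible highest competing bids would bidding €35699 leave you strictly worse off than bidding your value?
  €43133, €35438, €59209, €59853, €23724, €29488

1

The deviation hurts exactly when the highest competing bid lies strictly between €35699 and €59142 — underbidding then forfeits a profitable win.
€43133: inside the interval → strictly worse (loss €16009).
€35438: below both → same outcome either way.
€59209: above both → same outcome either way.
€59853: above both → same outcome either way.
€23724: below both → same outcome either way.
€29488: below both → same outcome either way.
Count: 1.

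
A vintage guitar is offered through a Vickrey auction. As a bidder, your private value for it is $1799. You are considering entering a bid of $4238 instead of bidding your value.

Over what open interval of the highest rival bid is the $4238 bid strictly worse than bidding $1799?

($1799, $4238)

If the competing bid is below $1799, both bids win at the same price — no difference.
If it is above $4238, both bids lose — no difference.
If it lies strictly between $1799 and $4238, bidding your value loses (payoff 0) while bidding $4238 wins at a price above your value (payoff negative).
So the deviation strictly hurts on the open interval ($1799, $4238).
In a second-price auction your bid sets only whether you win, not what you pay, so bidding your true value is weakly dominant.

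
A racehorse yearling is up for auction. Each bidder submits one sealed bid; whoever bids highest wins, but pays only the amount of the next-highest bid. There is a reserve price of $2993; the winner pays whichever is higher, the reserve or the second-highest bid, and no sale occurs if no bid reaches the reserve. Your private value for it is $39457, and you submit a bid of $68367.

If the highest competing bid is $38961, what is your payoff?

$496

Your bid $68367 is the highest and exceeds the reserve.
Price = max(second-highest bid, reserve) = max($38961, $2993) = $38961.
Payoff = $39457 − $38961 = $496.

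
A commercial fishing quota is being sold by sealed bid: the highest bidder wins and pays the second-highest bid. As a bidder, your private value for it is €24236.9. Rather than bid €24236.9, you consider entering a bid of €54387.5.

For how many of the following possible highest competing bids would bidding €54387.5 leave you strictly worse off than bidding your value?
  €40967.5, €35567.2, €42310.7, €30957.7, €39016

5

The deviation hurts exactly when the highest competing bid lies strictly between €24236.9 and €54387.5 — overbidding then wins at a price above your value.
€40967.5: inside the interval → strictly worse (loss €16730.6).
€35567.2: inside the interval → strictly worse (loss €11330.3).
€42310.7: inside the interval → strictly worse (loss €18073.8).
€30957.7: inside the interval → strictly worse (loss €6720.8).
€39016: inside the interval → strictly worse (loss €14779.1).
Count: 5.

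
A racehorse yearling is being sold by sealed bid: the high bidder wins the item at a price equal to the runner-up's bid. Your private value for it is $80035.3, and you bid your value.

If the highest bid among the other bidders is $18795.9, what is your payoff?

$61239.4

Your bid $80035.3 exceeds the highest competing bid $18795.9, so you win.
In a second-price auction the winner pays the second-highest bid, $18795.9.
Payoff = value − price = $80035.3 − $18795.9 = $61239.4.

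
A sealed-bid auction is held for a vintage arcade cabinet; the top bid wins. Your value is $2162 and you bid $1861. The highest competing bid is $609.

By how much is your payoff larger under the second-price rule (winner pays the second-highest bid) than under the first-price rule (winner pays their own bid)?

You have the highest bid, so you win under either rule.
Second-price: pay $609 → payoff $1553.
First-price: pay your own bid $1861 → payoff $301.
Difference = $1553 − ($301) = $1252.

$1252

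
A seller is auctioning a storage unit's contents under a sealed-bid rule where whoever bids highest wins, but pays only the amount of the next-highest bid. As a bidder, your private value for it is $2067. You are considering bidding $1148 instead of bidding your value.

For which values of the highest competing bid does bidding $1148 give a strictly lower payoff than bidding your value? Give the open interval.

If the competing bid is below $1148, both bids win at the same price — no difference.
If it is above $2067, both bids lose — no difference.
If it lies strictly between $1148 and $2067, bidding your value wins at a price below your value (positive payoff) while bidding $1148 loses (payoff 0).
So the deviation strictly hurts on the open interval ($1148, $2067).
Because the price is fixed by the runner-up's bid, deviating from your value can only change a good outcome into a bad one — never the reverse.

($1148, $2067)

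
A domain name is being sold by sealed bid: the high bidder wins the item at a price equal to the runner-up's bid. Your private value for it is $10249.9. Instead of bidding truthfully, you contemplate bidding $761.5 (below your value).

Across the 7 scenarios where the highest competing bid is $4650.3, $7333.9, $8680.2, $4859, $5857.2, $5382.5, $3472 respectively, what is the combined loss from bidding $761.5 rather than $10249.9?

The deviation costs you only when the competing bid falls strictly between $761.5 and $10249.9; elsewhere both bids give the same outcome.
$4650.3: truthful payoff $5599.6, deviation payoff $0 → loss $5599.6.
$7333.9: truthful payoff $2916, deviation payoff $0 → loss $2916.
$8680.2: truthful payoff $1569.7, deviation payoff $0 → loss $1569.7.
$4859: truthful payoff $5390.9, deviation payoff $0 → loss $5390.9.
$5857.2: truthful payoff $4392.7, deviation payoff $0 → loss $4392.7.
$5382.5: truthful payoff $4867.4, deviation payoff $0 → loss $4867.4.
$3472: truthful payoff $6777.9, deviation payoff $0 → loss $6777.9.
Total loss = $5599.6 + $2916 + $1569.7 + $5390.9 + $4392.7 + $4867.4 + $6777.9 = $31514.2.
In a second-price auction your bid sets only whether you win, not what you pay, so bidding your true value is weakly dominant.

$31514.2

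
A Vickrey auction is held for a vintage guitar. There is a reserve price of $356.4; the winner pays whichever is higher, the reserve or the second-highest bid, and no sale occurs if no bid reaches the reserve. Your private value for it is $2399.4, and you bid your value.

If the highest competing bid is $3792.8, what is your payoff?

$0

Your bid $2399.4 is below the highest competing bid $3792.8, so you lose. Payoff $0.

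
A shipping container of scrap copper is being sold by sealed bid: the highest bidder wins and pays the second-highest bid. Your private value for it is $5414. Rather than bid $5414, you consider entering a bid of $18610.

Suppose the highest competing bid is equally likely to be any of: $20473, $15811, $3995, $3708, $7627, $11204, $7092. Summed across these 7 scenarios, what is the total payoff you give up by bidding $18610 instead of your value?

$20078

The deviation costs you only when the competing bid falls strictly between $5414 and $18610; elsewhere both bids give the same outcome.
$20473: outcomes coincide → loss $0.
$15811: truthful payoff $0, deviation payoff −$10397 → loss $10397.
$3995: outcomes coincide → loss $0.
$3708: outcomes coincide → loss $0.
$7627: truthful payoff $0, deviation payoff −$2213 → loss $2213.
$11204: truthful payoff $0, deviation payoff −$5790 → loss $5790.
$7092: truthful payoff $0, deviation payoff −$1678 → loss $1678.
Total loss = $10397 + $2213 + $5790 + $1678 = $20078.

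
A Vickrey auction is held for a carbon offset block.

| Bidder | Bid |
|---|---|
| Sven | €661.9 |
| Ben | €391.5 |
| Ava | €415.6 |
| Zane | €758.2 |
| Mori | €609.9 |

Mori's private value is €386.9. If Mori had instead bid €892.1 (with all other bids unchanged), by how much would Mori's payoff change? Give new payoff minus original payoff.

The highest bid among the other bidders is €758.2; Mori's bid doesn't change that.
Original bid €609.9: Mori is not highest (top rival bid is €758.2); payoff €0.
Alternative bid €892.1: Mori is highest, pays the top rival bid €758.2; payoff €386.9 − €758.2 = −€371.3.
Change in payoff = −€371.3 − (€0) = −€371.3.

−€371.3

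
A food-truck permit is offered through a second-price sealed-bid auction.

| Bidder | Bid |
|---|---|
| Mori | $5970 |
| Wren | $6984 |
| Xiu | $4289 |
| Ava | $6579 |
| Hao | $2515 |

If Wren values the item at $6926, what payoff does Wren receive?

Highest bid: Wren at $6984, so Wren wins.
Second-highest bid: Ava at $6579 — that is the price the winner pays.
Wren's payoff = value − price = $6926 − $6579 = $347.

$347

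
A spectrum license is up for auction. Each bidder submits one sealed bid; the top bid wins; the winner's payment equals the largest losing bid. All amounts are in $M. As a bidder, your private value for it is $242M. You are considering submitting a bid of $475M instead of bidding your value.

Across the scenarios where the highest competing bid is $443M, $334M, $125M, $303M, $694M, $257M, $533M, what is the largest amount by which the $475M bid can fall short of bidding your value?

$443M: truthful gives $0M, deviation gives −$201M → loss $201M.
$334M: truthful gives $0M, deviation gives −$92M → loss $92M.
$125M: same outcome either way → loss $0M.
$303M: truthful gives $0M, deviation gives −$61M → loss $61M.
$694M: same outcome either way → loss $0M.
$257M: truthful gives $0M, deviation gives −$15M → loss $15M.
$533M: same outcome either way → loss $0M.
Maximum loss: $201M.

$201M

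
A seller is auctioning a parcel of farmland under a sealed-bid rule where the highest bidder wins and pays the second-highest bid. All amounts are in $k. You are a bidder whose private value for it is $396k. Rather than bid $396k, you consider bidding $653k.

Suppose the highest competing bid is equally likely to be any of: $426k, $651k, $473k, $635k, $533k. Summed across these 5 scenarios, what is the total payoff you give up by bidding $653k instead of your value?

The deviation costs you only when the competing bid falls strictly between $396k and $653k; elsewhere both bids give the same outcome.
$426k: truthful payoff $0k, deviation payoff −$30k → loss $30k.
$651k: truthful payoff $0k, deviation payoff −$255k → loss $255k.
$473k: truthful payoff $0k, deviation payoff −$77k → loss $77k.
$635k: truthful payoff $0k, deviation payoff −$239k → loss $239k.
$533k: truthful payoff $0k, deviation payoff −$137k → loss $137k.
Total loss = $30k + $255k + $77k + $239k + $137k = $738k.

$738k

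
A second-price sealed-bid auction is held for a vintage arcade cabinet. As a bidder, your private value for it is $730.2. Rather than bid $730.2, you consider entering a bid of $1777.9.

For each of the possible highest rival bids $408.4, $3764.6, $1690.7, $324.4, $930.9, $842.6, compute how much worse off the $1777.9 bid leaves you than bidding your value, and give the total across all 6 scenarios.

The deviation costs you only when the competing bid falls strictly between $730.2 and $1777.9; elsewhere both bids give the same outcome.
$408.4: outcomes coincide → loss $0.
$3764.6: outcomes coincide → loss $0.
$1690.7: truthful payoff $0, deviation payoff −$960.5 → loss $960.5.
$324.4: outcomes coincide → loss $0.
$930.9: truthful payoff $0, deviation payoff −$200.7 → loss $200.7.
$842.6: truthful payoff $0, deviation payoff −$112.4 → loss $112.4.
Total loss = $960.5 + $200.7 + $112.4 = $1273.6.
Truthful bidding weakly dominates here: raising your bid can only win items priced above your value, and lowering it can only forfeit items priced below.

$1273.6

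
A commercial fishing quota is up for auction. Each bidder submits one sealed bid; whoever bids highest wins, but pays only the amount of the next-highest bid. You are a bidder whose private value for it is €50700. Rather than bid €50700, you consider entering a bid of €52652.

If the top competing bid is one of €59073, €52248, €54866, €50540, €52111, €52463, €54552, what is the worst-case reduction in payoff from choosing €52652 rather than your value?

€1763

€59073: same outcome either way → loss €0.
€52248: truthful gives €0, deviation gives −€1548 → loss €1548.
€54866: same outcome either way → loss €0.
€50540: same outcome either way → loss €0.
€52111: truthful gives €0, deviation gives −€1411 → loss €1411.
€52463: truthful gives €0, deviation gives −€1763 → loss €1763.
€54552: same outcome either way → loss €0.
Maximum loss: €1763.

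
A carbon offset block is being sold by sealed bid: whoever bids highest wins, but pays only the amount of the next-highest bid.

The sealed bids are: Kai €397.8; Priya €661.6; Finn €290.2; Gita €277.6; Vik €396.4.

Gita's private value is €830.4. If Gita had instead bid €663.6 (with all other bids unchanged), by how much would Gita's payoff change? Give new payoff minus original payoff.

The highest bid among the other bidders is €661.6; Gita's bid doesn't change that.
Original bid €277.6: Gita is not highest (top rival bid is €661.6); payoff €0.
Alternative bid €663.6: Gita is highest, pays the top rival bid €661.6; payoff €830.4 − €661.6 = €168.8.
Change in payoff = €168.8 − (€0) = €168.8.

€168.8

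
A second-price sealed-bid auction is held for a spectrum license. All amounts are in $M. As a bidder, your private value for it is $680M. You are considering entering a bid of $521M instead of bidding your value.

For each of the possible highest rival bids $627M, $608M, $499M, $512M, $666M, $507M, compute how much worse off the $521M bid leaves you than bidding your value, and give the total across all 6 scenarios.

The deviation costs you only when the competing bid falls strictly between $521M and $680M; elsewhere both bids give the same outcome.
$627M: truthful payoff $53M, deviation payoff $0M → loss $53M.
$608M: truthful payoff $72M, deviation payoff $0M → loss $72M.
$499M: outcomes coincide → loss $0M.
$512M: outcomes coincide → loss $0M.
$666M: truthful payoff $14M, deviation payoff $0M → loss $14M.
$507M: outcomes coincide → loss $0M.
Total loss = $53M + $72M + $14M = $139M.

$139M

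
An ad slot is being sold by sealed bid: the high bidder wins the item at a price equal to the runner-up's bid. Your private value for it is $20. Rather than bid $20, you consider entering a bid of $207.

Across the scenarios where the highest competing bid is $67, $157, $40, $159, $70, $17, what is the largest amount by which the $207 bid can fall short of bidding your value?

$67: truthful gives $0, deviation gives −$47 → loss $47.
$157: truthful gives $0, deviation gives −$137 → loss $137.
$40: truthful gives $0, deviation gives −$20 → loss $20.
$159: truthful gives $0, deviation gives −$139 → loss $139.
$70: truthful gives $0, deviation gives −$50 → loss $50.
$17: same outcome either way → loss $0.
Maximum loss: $139.

$139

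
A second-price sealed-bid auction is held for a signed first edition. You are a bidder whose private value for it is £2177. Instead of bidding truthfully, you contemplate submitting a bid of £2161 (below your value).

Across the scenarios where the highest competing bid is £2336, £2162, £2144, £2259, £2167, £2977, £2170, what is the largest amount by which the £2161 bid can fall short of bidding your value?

£15

£2336: same outcome either way → loss £0.
£2162: truthful gives £15, deviation gives £0 → loss £15.
£2144: same outcome either way → loss £0.
£2259: same outcome either way → loss £0.
£2167: truthful gives £10, deviation gives £0 → loss £10.
£2977: same outcome either way → loss £0.
£2170: truthful gives £7, deviation gives £0 → loss £7.
Maximum loss: £15.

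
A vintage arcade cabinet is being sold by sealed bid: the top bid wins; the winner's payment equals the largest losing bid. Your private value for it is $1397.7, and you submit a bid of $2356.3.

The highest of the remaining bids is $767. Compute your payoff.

Your bid $2356.3 exceeds the highest competing bid $767, so you win.
In a second-price auction the winner pays the second-highest bid, $767.
Payoff = value − price = $1397.7 − $767 = $630.7.

$630.7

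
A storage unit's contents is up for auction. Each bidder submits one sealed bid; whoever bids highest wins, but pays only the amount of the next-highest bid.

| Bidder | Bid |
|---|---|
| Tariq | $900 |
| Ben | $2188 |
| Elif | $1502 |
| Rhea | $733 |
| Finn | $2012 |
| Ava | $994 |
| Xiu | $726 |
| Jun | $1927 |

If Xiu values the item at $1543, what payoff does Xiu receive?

$0

Highest bid: Ben at $2188, so Ben wins.
Second-highest bid: Finn at $2012 — that is the price the winner pays.
Xiu did not win, so Xiu pays nothing and receives nothing: payoff $0.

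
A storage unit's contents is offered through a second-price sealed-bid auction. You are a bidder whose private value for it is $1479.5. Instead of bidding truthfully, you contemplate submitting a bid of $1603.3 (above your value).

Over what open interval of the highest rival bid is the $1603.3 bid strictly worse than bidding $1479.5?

($1479.5, $1603.3)

If the competing bid is below $1479.5, both bids win at the same price — no difference.
If it is above $1603.3, both bids lose — no difference.
If it lies strictly between $1479.5 and $1603.3, bidding your value loses (payoff 0) while bidding $1603.3 wins at a price above your value (payoff negative).
So the deviation strictly hurts on the open interval ($1479.5, $1603.3).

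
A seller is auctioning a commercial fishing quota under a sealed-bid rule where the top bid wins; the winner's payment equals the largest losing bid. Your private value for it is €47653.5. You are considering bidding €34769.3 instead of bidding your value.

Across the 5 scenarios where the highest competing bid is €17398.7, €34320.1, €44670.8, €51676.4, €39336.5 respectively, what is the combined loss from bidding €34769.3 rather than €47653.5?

€11299.7

The deviation costs you only when the competing bid falls strictly between €34769.3 and €47653.5; elsewhere both bids give the same outcome.
€17398.7: outcomes coincide → loss €0.
€34320.1: outcomes coincide → loss €0.
€44670.8: truthful payoff €2982.7, deviation payoff €0 → loss €2982.7.
€51676.4: outcomes coincide → loss €0.
€39336.5: truthful payoff €8317, deviation payoff €0 → loss €8317.
Total loss = €2982.7 + €8317 = €11299.7.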